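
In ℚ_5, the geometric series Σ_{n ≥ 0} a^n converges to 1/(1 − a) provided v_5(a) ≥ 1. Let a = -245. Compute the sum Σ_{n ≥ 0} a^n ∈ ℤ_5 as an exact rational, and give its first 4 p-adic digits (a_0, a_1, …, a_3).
Σ a^n = 1/(1 − a) = 1/246;  first 4 digits = (1, 1, 1, 4)

v_5(a) = 1 ≥ 1, so the series converges in ℤ_5 to 1/(1 − a) = 1/(1 − (-245)) = 1/246. Expand this rational in ℤ_5: compute digits iteratively via d_i = x_i mod 5, x_{i+1} = (x_i − d_i)/5. The first 4 digits are (1, 1, 1, 4).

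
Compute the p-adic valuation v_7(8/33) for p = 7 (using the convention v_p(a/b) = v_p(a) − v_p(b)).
v_7(8/33) = 0

Factor powers of 7 from the numerator and denominator of the reduced fraction: 8 = 7^0 · 8 and 33 = 7^0 · 33. Apply v_p(a/b) = v_p(a) − v_p(b): v_7(8/33) = 0 − 0 = 0.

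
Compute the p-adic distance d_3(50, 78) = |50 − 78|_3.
d_3(50, 78) = 1

Step 1 — x − y = 50 − 78 = -28. Step 2 — v_3(-28) = 0 (factor: -28 = −(3^0 · 28); the sign does not affect v_p). Step 3 — |x − y|_3 = 3^{0} = 1.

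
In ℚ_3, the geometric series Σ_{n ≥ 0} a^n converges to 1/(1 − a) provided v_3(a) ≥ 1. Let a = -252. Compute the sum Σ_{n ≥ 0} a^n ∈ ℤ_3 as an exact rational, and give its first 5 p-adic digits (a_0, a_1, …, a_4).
Σ a^n = 1/(1 − a) = 1/253;  first 5 digits = (1, 0, 2, 2, 0)

v_3(a) = 2 ≥ 1, so the series converges in ℤ_3 to 1/(1 − a) = 1/(1 − (-252)) = 1/253. Expand this rational in ℤ_3: compute digits iteratively via d_i = x_i mod 3, x_{i+1} = (x_i − d_i)/3. The first 5 digits are (1, 0, 2, 2, 0).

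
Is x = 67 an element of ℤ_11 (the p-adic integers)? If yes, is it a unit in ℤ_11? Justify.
x ∈ ℤ_11^× (unit); v_11(x) = 0

ℤ_11 = {x ∈ ℚ_11 : v_11(x) ≥ 0} and ℤ_11^× = {x ∈ ℤ_11 : v_11(x) = 0}. Here v_11(67) = v_11(num) − v_11(den) = 0; compare against these criteria.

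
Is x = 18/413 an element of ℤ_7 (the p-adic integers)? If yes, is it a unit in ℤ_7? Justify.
x ∉ ℤ_7 (v_7(x) = -1 < 0)

ℤ_7 = {x ∈ ℚ_7 : v_7(x) ≥ 0} and ℤ_7^× = {x ∈ ℤ_7 : v_7(x) = 0}. Here v_7(18/413) = v_7(num) − v_7(den) = -1; compare against these criteria.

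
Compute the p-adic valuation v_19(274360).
v_19(274360) = 3

v_19(n) is the largest exponent k such that 19^k divides n. Factor out: 274360 = 19^3 · 40. (Sign doesn't affect v_p.) So v_19(274360) = 3.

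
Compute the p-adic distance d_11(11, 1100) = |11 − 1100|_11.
d_11(11, 1100) = 1/121

Step 1 — x − y = 11 − 1100 = -1089. Step 2 — v_11(-1089) = 2 (factor: -1089 = −(11^2 · 9); the sign does not affect v_p). Step 3 — |x − y|_11 = 11^{-2} = 1/121.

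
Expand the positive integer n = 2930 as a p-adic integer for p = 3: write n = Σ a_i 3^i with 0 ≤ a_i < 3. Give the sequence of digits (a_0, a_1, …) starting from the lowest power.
(a_0, a_1, …) = (2, 1, 1, 0, 0, 0, 1, 1)

Repeated division by 3 gives the digits low-to-high: 2930 = 2 + 1·3^1 + 1·3^2 + 1·3^6 + 1·3^7. Digit sequence: (2, 1, 1, 0, 0, 0, 1, 1).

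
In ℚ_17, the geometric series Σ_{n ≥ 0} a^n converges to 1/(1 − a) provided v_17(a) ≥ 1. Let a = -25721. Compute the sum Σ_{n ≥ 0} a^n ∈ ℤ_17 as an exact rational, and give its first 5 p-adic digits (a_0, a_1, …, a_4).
Σ a^n = 1/(1 − a) = 1/25722;  first 5 digits = (1, 0, 13, 11, 15)

v_17(a) = 2 ≥ 1, so the series converges in ℤ_17 to 1/(1 − a) = 1/(1 − (-25721)) = 1/25722. Expand this rational in ℤ_17: compute digits iteratively via d_i = x_i mod 17, x_{i+1} = (x_i − d_i)/17. The first 5 digits are (1, 0, 13, 11, 15).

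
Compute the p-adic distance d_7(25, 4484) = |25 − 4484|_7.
d_7(25, 4484) = 1/343

Step 1 — x − y = 25 − 4484 = -4459. Step 2 — v_7(-4459) = 3 (factor: -4459 = −(7^3 · 13); the sign does not affect v_p). Step 3 — |x − y|_7 = 7^{-3} = 1/343.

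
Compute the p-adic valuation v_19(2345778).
v_19(2345778) = 4

v_19(n) is the largest exponent k such that 19^k divides n. Factor out: 2345778 = 19^4 · 18. (Sign doesn't affect v_p.) So v_19(2345778) = 4.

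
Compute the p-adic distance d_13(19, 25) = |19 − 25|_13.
d_13(19, 25) = 1

Step 1 — x − y = 19 − 25 = -6. Step 2 — v_13(-6) = 0 (factor: -6 = −(13^0 · 6); the sign does not affect v_p). Step 3 — |x − y|_13 = 13^{0} = 1.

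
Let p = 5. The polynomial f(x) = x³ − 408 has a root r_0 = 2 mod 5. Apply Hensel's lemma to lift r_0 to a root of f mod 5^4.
r_3 = 452 (mod 625)

Hensel: r_{i+1} = r_i − f(r_i)/f′(r_i) mod 5^{i+2}, where f′(x) = 3x². Iterate:
  r_0 = 2 (mod 5)
  r_1 = 2 (mod 25)
  r_2 = 77 (mod 125)
  r_3 = 452 (mod 625)
Final: r = 452 with f(r) ≡ 0 mod 5^4.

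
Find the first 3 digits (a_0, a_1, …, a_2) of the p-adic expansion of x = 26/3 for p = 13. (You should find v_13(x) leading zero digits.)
(a_0, …, a_2) = (0, 5, 4)

v_13(26/3) = 1, so a_0 = ... = a_0 = 0. Factor out: x = 13^1 · u with u = 2/3 a unit in ℤ_13. Expand u iteratively via a_{v+i} = u_i mod 13, u_{i+1} = (u_i − a_{v+i})/13:
  u_0 = 2/3;  a_1 = 5;  u_1 = (u_0 − 5)/13 = -1/3
  u_1 = -1/3;  a_2 = 4;  u_2 = (u_1 − 4)/13 = -1/3
Digits: (0, 5, 4).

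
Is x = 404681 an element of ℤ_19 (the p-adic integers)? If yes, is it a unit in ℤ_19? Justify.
x ∈ ℤ_19 but not a unit; v_19(x) = 3 > 0

ℤ_19 = {x ∈ ℚ_19 : v_19(x) ≥ 0} and ℤ_19^× = {x ∈ ℤ_19 : v_19(x) = 0}. Here v_19(404681) = v_19(num) − v_19(den) = 3; compare against these criteria.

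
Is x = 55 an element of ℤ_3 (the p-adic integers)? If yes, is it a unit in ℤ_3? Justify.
x ∈ ℤ_3^× (unit); v_3(x) = 0

ℤ_3 = {x ∈ ℚ_3 : v_3(x) ≥ 0} and ℤ_3^× = {x ∈ ℤ_3 : v_3(x) = 0}. Here v_3(55) = v_3(num) − v_3(den) = 0; compare against these criteria.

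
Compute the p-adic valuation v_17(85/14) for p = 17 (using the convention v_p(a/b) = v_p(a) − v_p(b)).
v_17(85/14) = 1

Factor powers of 17 from the numerator and denominator of the reduced fraction: 85 = 17^1 · 5 and 14 = 17^0 · 14. Apply v_p(a/b) = v_p(a) − v_p(b): v_17(85/14) = 1 − 0 = 1.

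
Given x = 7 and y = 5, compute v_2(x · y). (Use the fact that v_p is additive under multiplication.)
v_2(35) = 0

v_p(x) = 0 (factor: 7 = 2^0 · 7); v_p(y) = 0 (factor: 5 = 2^0 · 5). Additivity: v_p(xy) = v_p(x) + v_p(y) = 0 + 0 = 0. (Direct check: xy = 35 = 2^0 · (35).)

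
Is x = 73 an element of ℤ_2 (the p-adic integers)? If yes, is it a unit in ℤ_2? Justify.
x ∈ ℤ_2^× (unit); v_2(x) = 0

ℤ_2 = {x ∈ ℚ_2 : v_2(x) ≥ 0} and ℤ_2^× = {x ∈ ℤ_2 : v_2(x) = 0}. Here v_2(73) = v_2(num) − v_2(den) = 0; compare against these criteria.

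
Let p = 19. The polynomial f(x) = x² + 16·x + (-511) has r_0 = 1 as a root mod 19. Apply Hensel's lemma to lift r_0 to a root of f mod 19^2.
r_1 = 229 (mod 361)

Hensel: r_{i+1} = r_i − f(r_i)·(f′(r_i))^{-1} mod 19^{i+2}, f′(x) = 2x + 16. Iterate:
  r_0 = 1 (mod 19)
  r_1 = 229 (mod 361)
Final: r = 229 satisfies f(r) ≡ 0 mod 19^2.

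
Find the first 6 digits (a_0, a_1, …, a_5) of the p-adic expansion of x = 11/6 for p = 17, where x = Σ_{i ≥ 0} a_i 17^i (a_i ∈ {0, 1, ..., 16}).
(a_0, …, a_5) = (16, 2, 14, 2, 14, 2)

v_17(11/6) = 0 (numerator and denominator both coprime to 17), so x ∈ ℤ_17^×. Compute digits iteratively via a_i = x_i mod 17, x_{i+1} = (x_i − a_i)/17, with x_0 = x:
  x_0 = 11/6;  a_0 = 16;  x_1 = (x_0 − 16)/17 = -5/6
  x_1 = -5/6;  a_1 = 2;  x_2 = (x_1 − 2)/17 = -1/6
  x_2 = -1/6;  a_2 = 14;  x_3 = (x_2 − 14)/17 = -5/6
  x_3 = -5/6;  a_3 = 2;  x_4 = (x_3 − 2)/17 = -1/6
  x_4 = -1/6;  a_4 = 14;  x_5 = (x_4 − 14)/17 = -5/6
  x_5 = -5/6;  a_5 = 2;  x_6 = (x_5 − 2)/17 = -1/6
Digits: (16, 2, 14, 2, 14, 2).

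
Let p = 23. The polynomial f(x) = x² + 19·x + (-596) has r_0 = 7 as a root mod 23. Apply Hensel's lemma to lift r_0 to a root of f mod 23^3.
r_2 = 7666 (mod 12167)

Hensel: r_{i+1} = r_i − f(r_i)·(f′(r_i))^{-1} mod 23^{i+2}, f′(x) = 2x + 19. Iterate:
  r_0 = 7 (mod 23)
  r_1 = 260 (mod 529)
  r_2 = 7666 (mod 12167)
Final: r = 7666 satisfies f(r) ≡ 0 mod 23^3.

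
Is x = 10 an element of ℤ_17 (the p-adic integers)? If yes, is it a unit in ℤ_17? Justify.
x ∈ ℤ_17^× (unit); v_17(x) = 0

ℤ_17 = {x ∈ ℚ_17 : v_17(x) ≥ 0} and ℤ_17^× = {x ∈ ℤ_17 : v_17(x) = 0}. Here v_17(10) = v_17(num) − v_17(den) = 0; compare against these criteria.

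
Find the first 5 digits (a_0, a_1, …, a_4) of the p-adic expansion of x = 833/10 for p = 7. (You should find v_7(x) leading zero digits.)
(a_0, …, a_4) = (0, 0, 1, 5, 0)

v_7(833/10) = 2, so a_0 = ... = a_1 = 0. Factor out: x = 7^2 · u with u = 17/10 a unit in ℤ_7. Expand u iteratively via a_{v+i} = u_i mod 7, u_{i+1} = (u_i − a_{v+i})/7:
  u_0 = 17/10;  a_2 = 1;  u_1 = (u_0 − 1)/7 = 1/10
  u_1 = 1/10;  a_3 = 5;  u_2 = (u_1 − 5)/7 = -7/10
  u_2 = -7/10;  a_4 = 0;  u_3 = (u_2 − 0)/7 = -1/10
Digits: (0, 0, 1, 5, 0).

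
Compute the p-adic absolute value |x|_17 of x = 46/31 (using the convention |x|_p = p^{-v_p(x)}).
|46/31|_17 = 1

Step 1 — compute v_17(x) by factoring powers of 17 out of the numerator and denominator: v_17(46/31) = 0. Step 2 — apply |x|_p = p^{-v_p(x)} = 17^{0} = 1.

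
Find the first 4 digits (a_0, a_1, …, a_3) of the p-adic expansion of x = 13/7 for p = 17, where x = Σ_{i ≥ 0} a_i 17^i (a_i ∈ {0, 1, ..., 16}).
(a_0, …, a_3) = (14, 9, 14, 4)

v_17(13/7) = 0 (numerator and denominator both coprime to 17), so x ∈ ℤ_17^×. Compute digits iteratively via a_i = x_i mod 17, x_{i+1} = (x_i − a_i)/17, with x_0 = x:
  x_0 = 13/7;  a_0 = 14;  x_1 = (x_0 − 14)/17 = -5/7
  x_1 = -5/7;  a_1 = 9;  x_2 = (x_1 − 9)/17 = -4/7
  x_2 = -4/7;  a_2 = 14;  x_3 = (x_2 − 14)/17 = -6/7
  x_3 = -6/7;  a_3 = 4;  x_4 = (x_3 − 4)/17 = -2/7
Digits: (14, 9, 14, 4).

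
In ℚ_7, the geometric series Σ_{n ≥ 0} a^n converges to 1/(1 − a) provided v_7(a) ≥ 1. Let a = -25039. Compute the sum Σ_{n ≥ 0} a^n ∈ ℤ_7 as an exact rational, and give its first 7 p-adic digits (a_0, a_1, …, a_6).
Σ a^n = 1/(1 − a) = 1/25040;  first 7 digits = (1, 0, 0, 4, 3, 5, 1)

v_7(a) = 3 ≥ 1, so the series converges in ℤ_7 to 1/(1 − a) = 1/(1 − (-25039)) = 1/25040. Expand this rational in ℤ_7: compute digits iteratively via d_i = x_i mod 7, x_{i+1} = (x_i − d_i)/7. The first 7 digits are (1, 0, 0, 4, 3, 5, 1).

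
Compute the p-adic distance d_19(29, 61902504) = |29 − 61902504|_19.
d_19(29, 61902504) = 1/2476099

Step 1 — x − y = 29 − 61902504 = -61902475. Step 2 — v_19(-61902475) = 5 (factor: -61902475 = −(19^5 · 25); the sign does not affect v_p). Step 3 — |x − y|_19 = 19^{-5} = 1/2476099.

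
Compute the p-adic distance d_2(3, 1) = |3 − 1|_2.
d_2(3, 1) = 1/2

Step 1 — x − y = 3 − 1 = 2. Step 2 — v_2(2) = 1 (factor: 2 = (2^1 · 1); the sign does not affect v_p). Step 3 — |x − y|_2 = 2^{-1} = 1/2.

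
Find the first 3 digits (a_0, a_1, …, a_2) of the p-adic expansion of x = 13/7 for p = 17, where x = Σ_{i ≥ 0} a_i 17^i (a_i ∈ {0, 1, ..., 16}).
(a_0, …, a_2) = (14, 9, 14)

v_17(13/7) = 0 (numerator and denominator both coprime to 17), so x ∈ ℤ_17^×. Compute digits iteratively via a_i = x_i mod 17, x_{i+1} = (x_i − a_i)/17, with x_0 = x:
  x_0 = 13/7;  a_0 = 14;  x_1 = (x_0 − 14)/17 = -5/7
  x_1 = -5/7;  a_1 = 9;  x_2 = (x_1 − 9)/17 = -4/7
  x_2 = -4/7;  a_2 = 14;  x_3 = (x_2 − 14)/17 = -6/7
Digits: (14, 9, 14).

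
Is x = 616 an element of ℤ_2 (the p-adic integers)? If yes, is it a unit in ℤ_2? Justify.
x ∈ ℤ_2 but not a unit; v_2(x) = 3 > 0

ℤ_2 = {x ∈ ℚ_2 : v_2(x) ≥ 0} and ℤ_2^× = {x ∈ ℤ_2 : v_2(x) = 0}. Here v_2(616) = v_2(num) − v_2(den) = 3; compare against these criteria.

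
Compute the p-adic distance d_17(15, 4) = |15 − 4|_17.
d_17(15, 4) = 1

Step 1 — x − y = 15 − 4 = 11. Step 2 — v_17(11) = 0 (factor: 11 = (17^0 · 11); the sign does not affect v_p). Step 3 — |x − y|_17 = 17^{0} = 1.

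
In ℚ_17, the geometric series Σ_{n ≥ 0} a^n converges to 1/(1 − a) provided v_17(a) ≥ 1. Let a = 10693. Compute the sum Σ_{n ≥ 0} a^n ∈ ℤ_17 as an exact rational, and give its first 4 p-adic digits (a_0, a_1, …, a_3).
Σ a^n = 1/(1 − a) = -1/10692;  first 4 digits = (1, 0, 3, 2)

v_17(a) = 2 ≥ 1, so the series converges in ℤ_17 to 1/(1 − a) = 1/(1 − 10693) = -1/10692. Expand this rational in ℤ_17: compute digits iteratively via d_i = x_i mod 17, x_{i+1} = (x_i − d_i)/17. The first 4 digits are (1, 0, 3, 2).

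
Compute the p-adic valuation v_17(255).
v_17(255) = 1

v_17(n) is the largest exponent k such that 17^k divides n. Factor out: 255 = 17^1 · 15. (Sign doesn't affect v_p.) So v_17(255) = 1.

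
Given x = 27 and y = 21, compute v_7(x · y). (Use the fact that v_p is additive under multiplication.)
v_7(567) = 1

v_p(x) = 0 (factor: 27 = 7^0 · 27); v_p(y) = 1 (factor: 21 = 7^1 · 3). Additivity: v_p(xy) = v_p(x) + v_p(y) = 0 + 1 = 1. (Direct check: xy = 567 = 7^1 · (81).)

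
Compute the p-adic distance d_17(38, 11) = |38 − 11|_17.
d_17(38, 11) = 1

Step 1 — x − y = 38 − 11 = 27. Step 2 — v_17(27) = 0 (factor: 27 = (17^0 · 27); the sign does not affect v_p). Step 3 — |x − y|_17 = 17^{0} = 1.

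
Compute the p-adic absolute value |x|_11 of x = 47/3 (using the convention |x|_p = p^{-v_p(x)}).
|47/3|_11 = 1

Step 1 — compute v_11(x) by factoring powers of 11 out of the numerator and denominator: v_11(47/3) = 0. Step 2 — apply |x|_p = p^{-v_p(x)} = 11^{0} = 1.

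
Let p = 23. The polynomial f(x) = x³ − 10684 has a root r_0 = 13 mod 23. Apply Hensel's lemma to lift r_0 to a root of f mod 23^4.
r_3 = 146569 (mod 279841)

Hensel: r_{i+1} = r_i − f(r_i)/f′(r_i) mod 23^{i+2}, where f′(x) = 3x². Iterate:
  r_0 = 13 (mod 23)
  r_1 = 36 (mod 529)
  r_2 = 565 (mod 12167)
  r_3 = 146569 (mod 279841)
Final: r = 146569 with f(r) ≡ 0 mod 23^4.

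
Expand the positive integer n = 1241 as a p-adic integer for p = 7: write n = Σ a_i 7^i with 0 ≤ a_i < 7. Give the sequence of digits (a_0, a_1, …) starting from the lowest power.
(a_0, a_1, …) = (2, 2, 4, 3)

Repeated division by 7 gives the digits low-to-high: 1241 = 2 + 2·7^1 + 4·7^2 + 3·7^3. Digit sequence: (2, 2, 4, 3).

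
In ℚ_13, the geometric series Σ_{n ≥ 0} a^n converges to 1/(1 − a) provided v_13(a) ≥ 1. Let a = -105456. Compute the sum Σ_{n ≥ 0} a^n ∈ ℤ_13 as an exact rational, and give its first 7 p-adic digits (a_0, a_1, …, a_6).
Σ a^n = 1/(1 − a) = 1/105457;  first 7 digits = (1, 0, 0, 4, 9, 12, 2)

v_13(a) = 3 ≥ 1, so the series converges in ℤ_13 to 1/(1 − a) = 1/(1 − (-105456)) = 1/105457. Expand this rational in ℤ_13: compute digits iteratively via d_i = x_i mod 13, x_{i+1} = (x_i − d_i)/13. The first 7 digits are (1, 0, 0, 4, 9, 12, 2).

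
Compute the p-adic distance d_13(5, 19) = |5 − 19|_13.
d_13(5, 19) = 1

Step 1 — x − y = 5 − 19 = -14. Step 2 — v_13(-14) = 0 (factor: -14 = −(13^0 · 14); the sign does not affect v_p). Step 3 — |x − y|_13 = 13^{0} = 1.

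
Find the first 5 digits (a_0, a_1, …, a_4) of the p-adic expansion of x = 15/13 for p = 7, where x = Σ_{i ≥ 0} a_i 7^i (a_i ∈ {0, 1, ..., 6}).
(a_0, …, a_4) = (6, 2, 5, 3, 0)

v_7(15/13) = 0 (numerator and denominator both coprime to 7), so x ∈ ℤ_7^×. Compute digits iteratively via a_i = x_i mod 7, x_{i+1} = (x_i − a_i)/7, with x_0 = x:
  x_0 = 15/13;  a_0 = 6;  x_1 = (x_0 − 6)/7 = -9/13
  x_1 = -9/13;  a_1 = 2;  x_2 = (x_1 − 2)/7 = -5/13
  x_2 = -5/13;  a_2 = 5;  x_3 = (x_2 − 5)/7 = -10/13
  x_3 = -10/13;  a_3 = 3;  x_4 = (x_3 − 3)/7 = -7/13
  x_4 = -7/13;  a_4 = 0;  x_5 = (x_4 − 0)/7 = -1/13
Digits: (6, 2, 5, 3, 0).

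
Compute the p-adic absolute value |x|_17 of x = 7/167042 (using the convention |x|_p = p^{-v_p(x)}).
|7/167042|_17 = 83521

Step 1 — compute v_17(x) by factoring powers of 17 out of the numerator and denominator: v_17(7/167042) = -4. Step 2 — apply |x|_p = p^{-v_p(x)} = 17^{4} = 83521.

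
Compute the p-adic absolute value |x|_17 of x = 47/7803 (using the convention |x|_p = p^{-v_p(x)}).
|47/7803|_17 = 289

Step 1 — compute v_17(x) by factoring powers of 17 out of the numerator and denominator: v_17(47/7803) = -2. Step 2 — apply |x|_p = p^{-v_p(x)} = 17^{2} = 289.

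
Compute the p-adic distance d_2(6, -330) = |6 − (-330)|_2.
d_2(6, -330) = 1/16

Step 1 — x − y = 6 − (-330) = 336. Step 2 — v_2(336) = 4 (factor: 336 = (2^4 · 21); the sign does not affect v_p). Step 3 — |x − y|_2 = 2^{-4} = 1/16.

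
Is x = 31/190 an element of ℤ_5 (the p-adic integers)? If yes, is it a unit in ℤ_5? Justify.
x ∉ ℤ_5 (v_5(x) = -1 < 0)

ℤ_5 = {x ∈ ℚ_5 : v_5(x) ≥ 0} and ℤ_5^× = {x ∈ ℤ_5 : v_5(x) = 0}. Here v_5(31/190) = v_5(num) − v_5(den) = -1; compare against these criteria.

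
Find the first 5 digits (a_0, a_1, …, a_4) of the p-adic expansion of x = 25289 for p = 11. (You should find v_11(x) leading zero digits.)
(a_0, …, a_4) = (0, 0, 0, 8, 1)

v_11(25289) = 3, so a_0 = ... = a_2 = 0. Factor out: x = 11^3 · u with u = 19 a unit in ℤ_11. Expand u iteratively via a_{v+i} = u_i mod 11, u_{i+1} = (u_i − a_{v+i})/11:
  u_0 = 19;  a_3 = 8;  u_1 = (u_0 − 8)/11 = 1
  u_1 = 1;  a_4 = 1;  u_2 = (u_1 − 1)/11 = 0
Digits: (0, 0, 0, 8, 1).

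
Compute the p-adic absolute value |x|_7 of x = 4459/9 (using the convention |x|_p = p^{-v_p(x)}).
|4459/9|_7 = 1/343

Step 1 — compute v_7(x) by factoring powers of 7 out of the numerator and denominator: v_7(4459/9) = 3. Step 2 — apply |x|_p = p^{-v_p(x)} = 7^{-3} = 1/343.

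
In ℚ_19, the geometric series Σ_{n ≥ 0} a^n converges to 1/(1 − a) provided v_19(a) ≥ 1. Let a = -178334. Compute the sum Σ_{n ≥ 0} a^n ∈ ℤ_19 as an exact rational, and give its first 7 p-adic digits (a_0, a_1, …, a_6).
Σ a^n = 1/(1 − a) = 1/178335;  first 7 digits = (1, 0, 0, 12, 17, 18, 10)

v_19(a) = 3 ≥ 1, so the series converges in ℤ_19 to 1/(1 − a) = 1/(1 − (-178334)) = 1/178335. Expand this rational in ℤ_19: compute digits iteratively via d_i = x_i mod 19, x_{i+1} = (x_i − d_i)/19. The first 7 digits are (1, 0, 0, 12, 17, 18, 10).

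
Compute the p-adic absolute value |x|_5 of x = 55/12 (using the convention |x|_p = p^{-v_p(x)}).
|55/12|_5 = 1/5

Step 1 — compute v_5(x) by factoring powers of 5 out of the numerator and denominator: v_5(55/12) = 1. Step 2 — apply |x|_p = p^{-v_p(x)} = 5^{-1} = 1/5.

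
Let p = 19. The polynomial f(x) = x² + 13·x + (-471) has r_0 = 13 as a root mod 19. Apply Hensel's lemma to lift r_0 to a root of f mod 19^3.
r_2 = 4839 (mod 6859)

Hensel: r_{i+1} = r_i − f(r_i)·(f′(r_i))^{-1} mod 19^{i+2}, f′(x) = 2x + 13. Iterate:
  r_0 = 13 (mod 19)
  r_1 = 146 (mod 361)
  r_2 = 4839 (mod 6859)
Final: r = 4839 satisfies f(r) ≡ 0 mod 19^3.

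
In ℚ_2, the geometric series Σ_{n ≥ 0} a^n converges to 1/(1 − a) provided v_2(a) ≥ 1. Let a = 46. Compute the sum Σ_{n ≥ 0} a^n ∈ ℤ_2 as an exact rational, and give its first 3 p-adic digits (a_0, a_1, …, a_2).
Σ a^n = 1/(1 − a) = -1/45;  first 3 digits = (1, 1, 0)

v_2(a) = 1 ≥ 1, so the series converges in ℤ_2 to 1/(1 − a) = 1/(1 − 46) = -1/45. Expand this rational in ℤ_2: compute digits iteratively via d_i = x_i mod 2, x_{i+1} = (x_i − d_i)/2. The first 3 digits are (1, 1, 0).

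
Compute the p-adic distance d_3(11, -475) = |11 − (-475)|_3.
d_3(11, -475) = 1/243

Step 1 — x − y = 11 − (-475) = 486. Step 2 — v_3(486) = 5 (factor: 486 = (3^5 · 2); the sign does not affect v_p). Step 3 — |x − y|_3 = 3^{-5} = 1/243.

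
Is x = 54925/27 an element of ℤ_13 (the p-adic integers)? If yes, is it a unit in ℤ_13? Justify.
x ∈ ℤ_13 but not a unit; v_13(x) = 3 > 0

ℤ_13 = {x ∈ ℚ_13 : v_13(x) ≥ 0} and ℤ_13^× = {x ∈ ℤ_13 : v_13(x) = 0}. Here v_13(54925/27) = v_13(num) − v_13(den) = 3; compare against these criteria.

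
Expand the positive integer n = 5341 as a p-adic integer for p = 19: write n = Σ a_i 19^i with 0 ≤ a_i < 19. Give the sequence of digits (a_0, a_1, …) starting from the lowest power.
(a_0, a_1, …) = (2, 15, 14)

Repeated division by 19 gives the digits low-to-high: 5341 = 2 + 15·19^1 + 14·19^2. Digit sequence: (2, 15, 14).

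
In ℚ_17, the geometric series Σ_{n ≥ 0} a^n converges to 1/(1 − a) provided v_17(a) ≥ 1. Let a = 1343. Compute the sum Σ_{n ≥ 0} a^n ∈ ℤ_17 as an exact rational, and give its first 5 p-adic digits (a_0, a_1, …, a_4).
Σ a^n = 1/(1 − a) = -1/1342;  first 5 digits = (1, 11, 6, 15, 8)

v_17(a) = 1 ≥ 1, so the series converges in ℤ_17 to 1/(1 − a) = 1/(1 − 1343) = -1/1342. Expand this rational in ℤ_17: compute digits iteratively via d_i = x_i mod 17, x_{i+1} = (x_i − d_i)/17. The first 5 digits are (1, 11, 6, 15, 8).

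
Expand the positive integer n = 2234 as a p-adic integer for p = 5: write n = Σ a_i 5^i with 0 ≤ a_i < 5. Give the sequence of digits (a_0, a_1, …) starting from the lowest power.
(a_0, a_1, …) = (4, 1, 4, 2, 3)

Repeated division by 5 gives the digits low-to-high: 2234 = 4 + 1·5^1 + 4·5^2 + 2·5^3 + 3·5^4. Digit sequence: (4, 1, 4, 2, 3).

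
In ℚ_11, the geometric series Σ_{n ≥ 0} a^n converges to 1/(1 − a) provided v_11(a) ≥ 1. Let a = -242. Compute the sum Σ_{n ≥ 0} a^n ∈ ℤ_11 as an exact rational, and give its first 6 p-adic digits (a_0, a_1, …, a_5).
Σ a^n = 1/(1 − a) = 1/243;  first 6 digits = (1, 0, 9, 10, 3, 0)

v_11(a) = 2 ≥ 1, so the series converges in ℤ_11 to 1/(1 − a) = 1/(1 − (-242)) = 1/243. Expand this rational in ℤ_11: compute digits iteratively via d_i = x_i mod 11, x_{i+1} = (x_i − d_i)/11. The first 6 digits are (1, 0, 9, 10, 3, 0).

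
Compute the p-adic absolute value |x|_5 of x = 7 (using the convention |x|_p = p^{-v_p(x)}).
|7|_5 = 1

Step 1 — compute v_5(x) by factoring powers of 5 out of the numerator and denominator: v_5(7) = 0. Step 2 — apply |x|_p = p^{-v_p(x)} = 5^{0} = 1.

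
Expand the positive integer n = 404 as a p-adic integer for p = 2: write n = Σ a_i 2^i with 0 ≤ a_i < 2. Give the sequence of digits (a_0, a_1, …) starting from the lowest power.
(a_0, a_1, …) = (0, 0, 1, 0, 1, 0, 0, 1, 1)

Repeated division by 2 gives the digits low-to-high: 404 = 1·2^2 + 1·2^4 + 1·2^7 + 1·2^8. Digit sequence: (0, 0, 1, 0, 1, 0, 0, 1, 1).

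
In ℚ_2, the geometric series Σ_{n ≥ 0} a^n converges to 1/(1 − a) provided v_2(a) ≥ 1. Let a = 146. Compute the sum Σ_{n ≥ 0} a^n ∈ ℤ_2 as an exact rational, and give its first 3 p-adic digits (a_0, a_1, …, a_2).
Σ a^n = 1/(1 − a) = -1/145;  first 3 digits = (1, 1, 1)

v_2(a) = 1 ≥ 1, so the series converges in ℤ_2 to 1/(1 − a) = 1/(1 − 146) = -1/145. Expand this rational in ℤ_2: compute digits iteratively via d_i = x_i mod 2, x_{i+1} = (x_i − d_i)/2. The first 3 digits are (1, 1, 1).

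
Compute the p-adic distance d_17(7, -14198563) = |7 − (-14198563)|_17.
d_17(7, -14198563) = 1/1419857

Step 1 — x − y = 7 − (-14198563) = 14198570. Step 2 — v_17(14198570) = 5 (factor: 14198570 = (17^5 · 10); the sign does not affect v_p). Step 3 — |x − y|_17 = 17^{-5} = 1/1419857.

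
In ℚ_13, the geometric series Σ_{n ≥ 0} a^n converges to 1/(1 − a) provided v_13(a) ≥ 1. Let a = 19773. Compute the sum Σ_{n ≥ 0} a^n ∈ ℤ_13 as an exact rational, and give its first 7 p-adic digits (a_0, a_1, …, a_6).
Σ a^n = 1/(1 − a) = -1/19772;  first 7 digits = (1, 0, 0, 9, 0, 0, 3)

v_13(a) = 3 ≥ 1, so the series converges in ℤ_13 to 1/(1 − a) = 1/(1 − 19773) = -1/19772. Expand this rational in ℤ_13: compute digits iteratively via d_i = x_i mod 13, x_{i+1} = (x_i − d_i)/13. The first 7 digits are (1, 0, 0, 9, 0, 0, 3).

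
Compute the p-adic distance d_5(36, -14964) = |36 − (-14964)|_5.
d_5(36, -14964) = 1/625

Step 1 — x − y = 36 − (-14964) = 15000. Step 2 — v_5(15000) = 4 (factor: 15000 = (5^4 · 24); the sign does not affect v_p). Step 3 — |x − y|_5 = 5^{-4} = 1/625.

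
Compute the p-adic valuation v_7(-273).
v_7(-273) = 1

v_7(n) is the largest exponent k such that 7^k divides n. Factor out: -273 = -7^1 · 39. (Sign doesn't affect v_p.) So v_7(-273) = 1.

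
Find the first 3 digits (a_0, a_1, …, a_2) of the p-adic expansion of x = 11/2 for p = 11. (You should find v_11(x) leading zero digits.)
(a_0, …, a_2) = (0, 6, 5)

v_11(11/2) = 1, so a_0 = ... = a_0 = 0. Factor out: x = 11^1 · u with u = 1/2 a unit in ℤ_11. Expand u iteratively via a_{v+i} = u_i mod 11, u_{i+1} = (u_i − a_{v+i})/11:
  u_0 = 1/2;  a_1 = 6;  u_1 = (u_0 − 6)/11 = -1/2
  u_1 = -1/2;  a_2 = 5;  u_2 = (u_1 − 5)/11 = -1/2
Digits: (0, 6, 5).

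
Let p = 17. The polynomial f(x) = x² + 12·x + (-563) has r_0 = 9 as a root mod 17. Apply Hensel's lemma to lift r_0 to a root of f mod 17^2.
r_1 = 60 (mod 289)

Hensel: r_{i+1} = r_i − f(r_i)·(f′(r_i))^{-1} mod 17^{i+2}, f′(x) = 2x + 12. Iterate:
  r_0 = 9 (mod 17)
  r_1 = 60 (mod 289)
Final: r = 60 satisfies f(r) ≡ 0 mod 17^2.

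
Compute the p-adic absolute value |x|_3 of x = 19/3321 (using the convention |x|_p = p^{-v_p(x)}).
|19/3321|_3 = 81

Step 1 — compute v_3(x) by factoring powers of 3 out of the numerator and denominator: v_3(19/3321) = -4. Step 2 — apply |x|_p = p^{-v_p(x)} = 3^{4} = 81.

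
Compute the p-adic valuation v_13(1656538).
v_13(1656538) = 4

v_13(n) is the largest exponent k such that 13^k divides n. Factor out: 1656538 = 13^4 · 58. (Sign doesn't affect v_p.) So v_13(1656538) = 4.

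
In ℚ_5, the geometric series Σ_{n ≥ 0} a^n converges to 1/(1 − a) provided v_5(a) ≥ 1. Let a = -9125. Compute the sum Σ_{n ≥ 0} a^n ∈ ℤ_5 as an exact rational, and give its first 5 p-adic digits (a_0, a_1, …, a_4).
Σ a^n = 1/(1 − a) = 1/9126;  first 5 digits = (1, 0, 0, 2, 0)

v_5(a) = 3 ≥ 1, so the series converges in ℤ_5 to 1/(1 − a) = 1/(1 − (-9125)) = 1/9126. Expand this rational in ℤ_5: compute digits iteratively via d_i = x_i mod 5, x_{i+1} = (x_i − d_i)/5. The first 5 digits are (1, 0, 0, 2, 0).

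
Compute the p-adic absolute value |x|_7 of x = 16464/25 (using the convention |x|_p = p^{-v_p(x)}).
|16464/25|_7 = 1/343

Step 1 — compute v_7(x) by factoring powers of 7 out of the numerator and denominator: v_7(16464/25) = 3. Step 2 — apply |x|_p = p^{-v_p(x)} = 7^{-3} = 1/343.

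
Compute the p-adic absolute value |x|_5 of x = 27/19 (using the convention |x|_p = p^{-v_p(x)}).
|27/19|_5 = 1

Step 1 — compute v_5(x) by factoring powers of 5 out of the numerator and denominator: v_5(27/19) = 0. Step 2 — apply |x|_p = p^{-v_p(x)} = 5^{0} = 1.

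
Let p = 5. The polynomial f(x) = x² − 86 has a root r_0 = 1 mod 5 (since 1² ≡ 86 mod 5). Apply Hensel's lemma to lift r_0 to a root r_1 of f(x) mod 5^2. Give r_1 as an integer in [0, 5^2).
r_1 = 6 (mod 25)

Hensel's recurrence: r_{i+1} = r_i − f(r_i)·(f′(r_i))^{-1} mod 5^{i+2}, with f′(x) = 2x. Iterate:
  r_0 = 1 (mod 5)
  r_1 = 6 (mod 25)
Final: r_1 = 6, and one checks f(r_1) ≡ 0 mod 5^2.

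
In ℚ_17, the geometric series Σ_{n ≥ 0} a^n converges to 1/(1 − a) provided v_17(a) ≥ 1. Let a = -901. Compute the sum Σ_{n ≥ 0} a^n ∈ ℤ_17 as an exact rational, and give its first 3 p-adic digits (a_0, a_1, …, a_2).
Σ a^n = 1/(1 − a) = 1/902;  first 3 digits = (1, 15, 0)

v_17(a) = 1 ≥ 1, so the series converges in ℤ_17 to 1/(1 − a) = 1/(1 − (-901)) = 1/902. Expand this rational in ℤ_17: compute digits iteratively via d_i = x_i mod 17, x_{i+1} = (x_i − d_i)/17. The first 3 digits are (1, 15, 0).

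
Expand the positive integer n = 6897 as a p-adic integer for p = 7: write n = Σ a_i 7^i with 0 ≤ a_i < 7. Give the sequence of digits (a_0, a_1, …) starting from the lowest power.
(a_0, a_1, …) = (2, 5, 0, 6, 2)

Repeated division by 7 gives the digits low-to-high: 6897 = 2 + 5·7^1 + 6·7^3 + 2·7^4. Digit sequence: (2, 5, 0, 6, 2).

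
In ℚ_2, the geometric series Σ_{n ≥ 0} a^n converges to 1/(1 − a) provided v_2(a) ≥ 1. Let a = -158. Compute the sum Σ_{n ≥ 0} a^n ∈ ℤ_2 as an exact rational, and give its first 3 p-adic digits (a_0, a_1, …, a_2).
Σ a^n = 1/(1 − a) = 1/159;  first 3 digits = (1, 1, 1)

v_2(a) = 1 ≥ 1, so the series converges in ℤ_2 to 1/(1 − a) = 1/(1 − (-158)) = 1/159. Expand this rational in ℤ_2: compute digits iteratively via d_i = x_i mod 2, x_{i+1} = (x_i − d_i)/2. The first 3 digits are (1, 1, 1).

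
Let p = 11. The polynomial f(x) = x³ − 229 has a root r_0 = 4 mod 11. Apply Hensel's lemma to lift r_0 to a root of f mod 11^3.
r_2 = 1225 (mod 1331)

Hensel: r_{i+1} = r_i − f(r_i)/f′(r_i) mod 11^{i+2}, where f′(x) = 3x². Iterate:
  r_0 = 4 (mod 11)
  r_1 = 15 (mod 121)
  r_2 = 1225 (mod 1331)
Final: r = 1225 with f(r) ≡ 0 mod 11^3.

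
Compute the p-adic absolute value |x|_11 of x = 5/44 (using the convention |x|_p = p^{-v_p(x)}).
|5/44|_11 = 11

Step 1 — compute v_11(x) by factoring powers of 11 out of the numerator and denominator: v_11(5/44) = -1. Step 2 — apply |x|_p = p^{-v_p(x)} = 11^{1} = 11.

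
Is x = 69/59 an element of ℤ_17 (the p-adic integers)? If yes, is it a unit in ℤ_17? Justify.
x ∈ ℤ_17^× (unit); v_17(x) = 0

ℤ_17 = {x ∈ ℚ_17 : v_17(x) ≥ 0} and ℤ_17^× = {x ∈ ℤ_17 : v_17(x) = 0}. Here v_17(69/59) = v_17(num) − v_17(den) = 0; compare against these criteria.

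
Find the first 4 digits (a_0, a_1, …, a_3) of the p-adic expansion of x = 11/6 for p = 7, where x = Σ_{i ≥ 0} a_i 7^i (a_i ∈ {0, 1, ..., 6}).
(a_0, …, a_3) = (3, 1, 1, 1)

v_7(11/6) = 0 (numerator and denominator both coprime to 7), so x ∈ ℤ_7^×. Compute digits iteratively via a_i = x_i mod 7, x_{i+1} = (x_i − a_i)/7, with x_0 = x:
  x_0 = 11/6;  a_0 = 3;  x_1 = (x_0 − 3)/7 = -1/6
  x_1 = -1/6;  a_1 = 1;  x_2 = (x_1 − 1)/7 = -1/6
  x_2 = -1/6;  a_2 = 1;  x_3 = (x_2 − 1)/7 = -1/6
  x_3 = -1/6;  a_3 = 1;  x_4 = (x_3 − 1)/7 = -1/6
Digits: (3, 1, 1, 1).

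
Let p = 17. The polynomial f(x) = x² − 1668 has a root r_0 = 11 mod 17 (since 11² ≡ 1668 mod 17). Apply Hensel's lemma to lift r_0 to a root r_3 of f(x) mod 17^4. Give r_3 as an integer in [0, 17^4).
r_3 = 12863 (mod 83521)

Hensel's recurrence: r_{i+1} = r_i − f(r_i)·(f′(r_i))^{-1} mod 17^{i+2}, with f′(x) = 2x. Iterate:
  r_0 = 11 (mod 17)
  r_1 = 147 (mod 289)
  r_2 = 3037 (mod 4913)
  r_3 = 12863 (mod 83521)
Final: r_3 = 12863, and one checks f(r_3) ≡ 0 mod 17^4.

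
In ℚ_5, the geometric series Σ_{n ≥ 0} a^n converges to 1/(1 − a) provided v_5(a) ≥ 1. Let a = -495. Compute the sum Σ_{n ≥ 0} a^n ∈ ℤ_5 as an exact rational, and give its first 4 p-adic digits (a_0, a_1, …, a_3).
Σ a^n = 1/(1 − a) = 1/496;  first 4 digits = (1, 1, 1, 2)

v_5(a) = 1 ≥ 1, so the series converges in ℤ_5 to 1/(1 − a) = 1/(1 − (-495)) = 1/496. Expand this rational in ℤ_5: compute digits iteratively via d_i = x_i mod 5, x_{i+1} = (x_i − d_i)/5. The first 4 digits are (1, 1, 1, 2).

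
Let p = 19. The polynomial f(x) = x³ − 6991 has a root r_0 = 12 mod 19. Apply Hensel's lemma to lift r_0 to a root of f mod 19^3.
r_2 = 259 (mod 6859)

Hensel: r_{i+1} = r_i − f(r_i)/f′(r_i) mod 19^{i+2}, where f′(x) = 3x². Iterate:
  r_0 = 12 (mod 19)
  r_1 = 259 (mod 361)
  r_2 = 259 (mod 6859)
Final: r = 259 with f(r) ≡ 0 mod 19^3.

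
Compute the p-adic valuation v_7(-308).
v_7(-308) = 1

v_7(n) is the largest exponent k such that 7^k divides n. Factor out: -308 = -7^1 · 44. (Sign doesn't affect v_p.) So v_7(-308) = 1.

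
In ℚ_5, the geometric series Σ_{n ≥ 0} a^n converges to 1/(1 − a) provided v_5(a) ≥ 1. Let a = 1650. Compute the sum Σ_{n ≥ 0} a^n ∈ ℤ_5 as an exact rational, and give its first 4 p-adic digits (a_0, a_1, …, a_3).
Σ a^n = 1/(1 − a) = -1/1649;  first 4 digits = (1, 0, 1, 3)

v_5(a) = 2 ≥ 1, so the series converges in ℤ_5 to 1/(1 − a) = 1/(1 − 1650) = -1/1649. Expand this rational in ℤ_5: compute digits iteratively via d_i = x_i mod 5, x_{i+1} = (x_i − d_i)/5. The first 4 digits are (1, 0, 1, 3).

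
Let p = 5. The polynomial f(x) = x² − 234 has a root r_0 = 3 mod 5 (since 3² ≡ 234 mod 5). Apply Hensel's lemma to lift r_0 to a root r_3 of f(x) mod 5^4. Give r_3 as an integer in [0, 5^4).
r_3 = 353 (mod 625)

Hensel's recurrence: r_{i+1} = r_i − f(r_i)·(f′(r_i))^{-1} mod 5^{i+2}, with f′(x) = 2x. Iterate:
  r_0 = 3 (mod 5)
  r_1 = 3 (mod 25)
  r_2 = 103 (mod 125)
  r_3 = 353 (mod 625)
Final: r_3 = 353, and one checks f(r_3) ≡ 0 mod 5^4.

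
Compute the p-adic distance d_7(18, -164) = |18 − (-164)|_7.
d_7(18, -164) = 1/7

Step 1 — x − y = 18 − (-164) = 182. Step 2 — v_7(182) = 1 (factor: 182 = (7^1 · 26); the sign does not affect v_p). Step 3 — |x − y|_7 = 7^{-1} = 1/7.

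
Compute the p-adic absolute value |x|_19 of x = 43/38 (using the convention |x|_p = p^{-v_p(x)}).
|43/38|_19 = 19

Step 1 — compute v_19(x) by factoring powers of 19 out of the numerator and denominator: v_19(43/38) = -1. Step 2 — apply |x|_p = p^{-v_p(x)} = 19^{1} = 19.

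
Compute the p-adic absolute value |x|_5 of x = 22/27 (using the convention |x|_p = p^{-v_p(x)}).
|22/27|_5 = 1

Step 1 — compute v_5(x) by factoring powers of 5 out of the numerator and denominator: v_5(22/27) = 0. Step 2 — apply |x|_p = p^{-v_p(x)} = 5^{0} = 1.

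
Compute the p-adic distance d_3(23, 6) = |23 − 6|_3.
d_3(23, 6) = 1

Step 1 — x − y = 23 − 6 = 17. Step 2 — v_3(17) = 0 (factor: 17 = (3^0 · 17); the sign does not affect v_p). Step 3 — |x − y|_3 = 3^{0} = 1.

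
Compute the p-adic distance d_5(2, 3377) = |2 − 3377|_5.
d_5(2, 3377) = 1/125

Step 1 — x − y = 2 − 3377 = -3375. Step 2 — v_5(-3375) = 3 (factor: -3375 = −(5^3 · 27); the sign does not affect v_p). Step 3 — |x − y|_5 = 5^{-3} = 1/125.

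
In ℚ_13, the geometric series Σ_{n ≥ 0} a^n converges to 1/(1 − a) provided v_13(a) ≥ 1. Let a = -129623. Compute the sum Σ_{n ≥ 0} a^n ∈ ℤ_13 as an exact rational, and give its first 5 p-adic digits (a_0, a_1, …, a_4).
Σ a^n = 1/(1 − a) = 1/129624;  first 5 digits = (1, 0, 0, 6, 8)

v_13(a) = 3 ≥ 1, so the series converges in ℤ_13 to 1/(1 − a) = 1/(1 − (-129623)) = 1/129624. Expand this rational in ℤ_13: compute digits iteratively via d_i = x_i mod 13, x_{i+1} = (x_i − d_i)/13. The first 5 digits are (1, 0, 0, 6, 8).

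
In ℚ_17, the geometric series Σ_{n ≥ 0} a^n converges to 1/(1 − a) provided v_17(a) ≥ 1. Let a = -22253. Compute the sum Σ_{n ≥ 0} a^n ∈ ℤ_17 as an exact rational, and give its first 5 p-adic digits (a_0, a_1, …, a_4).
Σ a^n = 1/(1 − a) = 1/22254;  first 5 digits = (1, 0, 8, 12, 12)

v_17(a) = 2 ≥ 1, so the series converges in ℤ_17 to 1/(1 − a) = 1/(1 − (-22253)) = 1/22254. Expand this rational in ℤ_17: compute digits iteratively via d_i = x_i mod 17, x_{i+1} = (x_i − d_i)/17. The first 5 digits are (1, 0, 8, 12, 12).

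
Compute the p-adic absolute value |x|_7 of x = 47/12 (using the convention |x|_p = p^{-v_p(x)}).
|47/12|_7 = 1

Step 1 — compute v_7(x) by factoring powers of 7 out of the numerator and denominator: v_7(47/12) = 0. Step 2 — apply |x|_p = p^{-v_p(x)} = 7^{0} = 1.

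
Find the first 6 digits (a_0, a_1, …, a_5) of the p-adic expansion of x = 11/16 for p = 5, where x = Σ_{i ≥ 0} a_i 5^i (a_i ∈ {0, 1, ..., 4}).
(a_0, …, a_5) = (1, 4, 2, 1, 0, 4)

v_5(11/16) = 0 (numerator and denominator both coprime to 5), so x ∈ ℤ_5^×. Compute digits iteratively via a_i = x_i mod 5, x_{i+1} = (x_i − a_i)/5, with x_0 = x:
  x_0 = 11/16;  a_0 = 1;  x_1 = (x_0 − 1)/5 = -1/16
  x_1 = -1/16;  a_1 = 4;  x_2 = (x_1 − 4)/5 = -13/16
  x_2 = -13/16;  a_2 = 2;  x_3 = (x_2 − 2)/5 = -9/16
  x_3 = -9/16;  a_3 = 1;  x_4 = (x_3 − 1)/5 = -5/16
  x_4 = -5/16;  a_4 = 0;  x_5 = (x_4 − 0)/5 = -1/16
  x_5 = -1/16;  a_5 = 4;  x_6 = (x_5 − 4)/5 = -13/16
Digits: (1, 4, 2, 1, 0, 4).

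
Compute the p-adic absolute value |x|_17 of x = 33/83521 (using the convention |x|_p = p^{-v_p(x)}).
|33/83521|_17 = 83521

Step 1 — compute v_17(x) by factoring powers of 17 out of the numerator and denominator: v_17(33/83521) = -4. Step 2 — apply |x|_p = p^{-v_p(x)} = 17^{4} = 83521.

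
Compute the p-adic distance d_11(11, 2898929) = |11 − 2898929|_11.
d_11(11, 2898929) = 1/161051

Step 1 — x − y = 11 − 2898929 = -2898918. Step 2 — v_11(-2898918) = 5 (factor: -2898918 = −(11^5 · 18); the sign does not affect v_p). Step 3 — |x − y|_11 = 11^{-5} = 1/161051.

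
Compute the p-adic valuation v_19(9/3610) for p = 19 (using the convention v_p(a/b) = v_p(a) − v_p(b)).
v_19(9/3610) = -2

Factor powers of 19 from the numerator and denominator of the reduced fraction: 9 = 19^0 · 9 and 3610 = 19^2 · 10. Apply v_p(a/b) = v_p(a) − v_p(b): v_19(9/3610) = 0 − 2 = -2.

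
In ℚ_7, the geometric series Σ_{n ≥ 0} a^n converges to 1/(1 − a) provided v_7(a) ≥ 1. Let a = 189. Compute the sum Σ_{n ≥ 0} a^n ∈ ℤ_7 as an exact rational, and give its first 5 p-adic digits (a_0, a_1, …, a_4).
Σ a^n = 1/(1 − a) = -1/188;  first 5 digits = (1, 6, 4, 5, 6)

v_7(a) = 1 ≥ 1, so the series converges in ℤ_7 to 1/(1 − a) = 1/(1 − 189) = -1/188. Expand this rational in ℤ_7: compute digits iteratively via d_i = x_i mod 7, x_{i+1} = (x_i − d_i)/7. The first 5 digits are (1, 6, 4, 5, 6).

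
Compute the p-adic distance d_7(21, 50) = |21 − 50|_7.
d_7(21, 50) = 1

Step 1 — x − y = 21 − 50 = -29. Step 2 — v_7(-29) = 0 (factor: -29 = −(7^0 · 29); the sign does not affect v_p). Step 3 — |x − y|_7 = 7^{0} = 1.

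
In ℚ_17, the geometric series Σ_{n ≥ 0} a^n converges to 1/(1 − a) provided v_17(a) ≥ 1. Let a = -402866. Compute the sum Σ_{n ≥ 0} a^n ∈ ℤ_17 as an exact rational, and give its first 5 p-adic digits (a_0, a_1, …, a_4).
Σ a^n = 1/(1 − a) = 1/402867;  first 5 digits = (1, 0, 0, 3, 12)

v_17(a) = 3 ≥ 1, so the series converges in ℤ_17 to 1/(1 − a) = 1/(1 − (-402866)) = 1/402867. Expand this rational in ℤ_17: compute digits iteratively via d_i = x_i mod 17, x_{i+1} = (x_i − d_i)/17. The first 5 digits are (1, 0, 0, 3, 12).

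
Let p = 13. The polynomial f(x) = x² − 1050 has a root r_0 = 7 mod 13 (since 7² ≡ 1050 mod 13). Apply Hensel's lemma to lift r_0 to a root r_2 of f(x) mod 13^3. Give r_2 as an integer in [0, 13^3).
r_2 = 1008 (mod 2197)

Hensel's recurrence: r_{i+1} = r_i − f(r_i)·(f′(r_i))^{-1} mod 13^{i+2}, with f′(x) = 2x. Iterate:
  r_0 = 7 (mod 13)
  r_1 = 163 (mod 169)
  r_2 = 1008 (mod 2197)
Final: r_2 = 1008, and one checks f(r_2) ≡ 0 mod 13^3.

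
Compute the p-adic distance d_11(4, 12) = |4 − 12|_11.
d_11(4, 12) = 1

Step 1 — x − y = 4 − 12 = -8. Step 2 — v_11(-8) = 0 (factor: -8 = −(11^0 · 8); the sign does not affect v_p). Step 3 — |x − y|_11 = 11^{0} = 1.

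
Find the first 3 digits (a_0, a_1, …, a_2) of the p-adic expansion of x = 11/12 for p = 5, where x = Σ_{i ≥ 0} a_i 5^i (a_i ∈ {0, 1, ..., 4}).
(a_0, …, a_2) = (3, 0, 2)

v_5(11/12) = 0 (numerator and denominator both coprime to 5), so x ∈ ℤ_5^×. Compute digits iteratively via a_i = x_i mod 5, x_{i+1} = (x_i − a_i)/5, with x_0 = x:
  x_0 = 11/12;  a_0 = 3;  x_1 = (x_0 − 3)/5 = -5/12
  x_1 = -5/12;  a_1 = 0;  x_2 = (x_1 − 0)/5 = -1/12
  x_2 = -1/12;  a_2 = 2;  x_3 = (x_2 − 2)/5 = -5/12
Digits: (3, 0, 2).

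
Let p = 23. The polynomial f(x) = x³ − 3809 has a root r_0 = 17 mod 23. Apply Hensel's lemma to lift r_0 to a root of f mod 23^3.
r_2 = 3651 (mod 12167)

Hensel: r_{i+1} = r_i − f(r_i)/f′(r_i) mod 23^{i+2}, where f′(x) = 3x². Iterate:
  r_0 = 17 (mod 23)
  r_1 = 477 (mod 529)
  r_2 = 3651 (mod 12167)
Final: r = 3651 with f(r) ≡ 0 mod 23^3.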